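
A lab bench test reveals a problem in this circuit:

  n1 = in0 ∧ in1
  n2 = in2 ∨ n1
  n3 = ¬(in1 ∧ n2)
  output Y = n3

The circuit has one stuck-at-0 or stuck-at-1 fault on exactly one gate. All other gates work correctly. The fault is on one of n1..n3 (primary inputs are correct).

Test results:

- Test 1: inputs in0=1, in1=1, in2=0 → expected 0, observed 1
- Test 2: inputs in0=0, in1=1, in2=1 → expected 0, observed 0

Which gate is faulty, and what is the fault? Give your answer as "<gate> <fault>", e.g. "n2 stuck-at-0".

n1 stuck-at-0

Fault-free values for test 1 (in0=1, in1=1, in2=0): n1=1, n2=1, n3=0, giving Y=0. Observed 1.
Test 1: faults giving observed 1 are {n1 stuck-at-0, n2 stuck-at-0, n3 stuck-at-1}.
Test 2 (in0=0, in1=1, in2=1): fault-free n1=0, n2=1, n3=0 → 0; observed 0. Eliminates n2 stuck-at-0, n3 stuck-at-1.
Only n1 stuck-at-0 is consistent with every test.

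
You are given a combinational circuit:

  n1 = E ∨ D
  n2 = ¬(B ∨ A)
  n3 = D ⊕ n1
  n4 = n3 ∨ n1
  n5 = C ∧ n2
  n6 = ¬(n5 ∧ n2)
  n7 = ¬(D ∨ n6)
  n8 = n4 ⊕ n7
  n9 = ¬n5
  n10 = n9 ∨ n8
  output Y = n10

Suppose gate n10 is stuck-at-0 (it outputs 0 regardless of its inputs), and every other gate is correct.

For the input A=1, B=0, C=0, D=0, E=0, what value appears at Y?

Propagate with n10 forced: n1=0, n2=0, n3=0, n4=0, n5=0, n6=1, n7=0, n8=0, n9=1, n10=0 [stuck-at-0].
So Y = 0. (Without the fault it would be 1.)

0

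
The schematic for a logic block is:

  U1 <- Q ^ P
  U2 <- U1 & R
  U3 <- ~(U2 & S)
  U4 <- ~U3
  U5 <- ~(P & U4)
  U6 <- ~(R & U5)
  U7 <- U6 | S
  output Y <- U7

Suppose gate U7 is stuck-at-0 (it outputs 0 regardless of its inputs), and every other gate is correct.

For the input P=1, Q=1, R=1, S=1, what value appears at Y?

Propagate with U7 forced: U1=0, U2=0, U3=1, U4=0, U5=1, U6=0, U7=0 [stuck-at-0].
So Y = 0. (Without the fault it would be 1.)

0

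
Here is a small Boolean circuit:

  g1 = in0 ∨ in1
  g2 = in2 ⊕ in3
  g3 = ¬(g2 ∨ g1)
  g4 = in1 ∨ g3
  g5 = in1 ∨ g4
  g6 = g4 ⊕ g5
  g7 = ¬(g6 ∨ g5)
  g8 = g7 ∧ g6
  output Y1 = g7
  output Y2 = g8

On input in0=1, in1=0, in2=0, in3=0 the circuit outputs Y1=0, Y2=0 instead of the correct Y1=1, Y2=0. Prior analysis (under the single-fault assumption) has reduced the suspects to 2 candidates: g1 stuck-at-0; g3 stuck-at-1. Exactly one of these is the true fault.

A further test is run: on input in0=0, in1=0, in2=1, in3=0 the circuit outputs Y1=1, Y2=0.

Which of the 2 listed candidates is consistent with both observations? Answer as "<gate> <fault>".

Evaluate each candidate on input in0=0, in1=0, in2=1, in3=0:
  g1 stuck-at-0: g1=0 [stuck-at-0], g2=1, g3=0, g4=0, g5=0, g6=0, g7=1, g8=0 → Y1=1, Y2=0 — matches
  g3 stuck-at-1: g1=0, g2=1, g3=1 [stuck-at-1], g4=1, g5=1, g6=0, g7=0, g8=0 → Y1=0, Y2=0 — eliminated
Only g1 stuck-at-0 reproduces the observed Y1=1, Y2=0.

g1 stuck-at-0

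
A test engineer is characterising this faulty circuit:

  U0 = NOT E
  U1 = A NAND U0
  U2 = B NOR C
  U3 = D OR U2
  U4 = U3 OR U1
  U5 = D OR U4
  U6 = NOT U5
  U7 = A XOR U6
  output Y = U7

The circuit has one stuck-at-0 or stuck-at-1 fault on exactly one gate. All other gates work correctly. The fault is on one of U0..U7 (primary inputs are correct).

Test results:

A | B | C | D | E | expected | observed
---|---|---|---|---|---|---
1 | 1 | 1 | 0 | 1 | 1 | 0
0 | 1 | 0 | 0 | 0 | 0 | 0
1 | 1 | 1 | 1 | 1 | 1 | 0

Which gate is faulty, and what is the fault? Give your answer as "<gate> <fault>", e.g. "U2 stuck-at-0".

U7 stuck-at-0

Fault-free values for test 1 (A=1, B=1, C=1, D=0, E=1): U0=0, U1=1, U2=0, U3=0, U4=1, U5=1, U6=0, U7=1, giving Y=1. Observed 0.
Test 1: faults giving observed 0 are {U0 stuck-at-1, U1 stuck-at-0, U4 stuck-at-0, U5 stuck-at-0, U6 stuck-at-1, U7 stuck-at-0}.
Test 2 (A=0, B=1, C=0, D=0, E=0): fault-free U0=1, U1=1, U2=0, U3=0, U4=1, U5=1, U6=0, U7=0 → 0; observed 0. Eliminates U1 stuck-at-0, U4 stuck-at-0, U5 stuck-at-0, U6 stuck-at-1.
Test 3 (A=1, B=1, C=1, D=1, E=1): fault-free U0=0, U1=1, U2=0, U3=1, U4=1, U5=1, U6=0, U7=1 → 1; observed 0. Eliminates U0 stuck-at-1.
Only U7 stuck-at-0 is consistent with every test.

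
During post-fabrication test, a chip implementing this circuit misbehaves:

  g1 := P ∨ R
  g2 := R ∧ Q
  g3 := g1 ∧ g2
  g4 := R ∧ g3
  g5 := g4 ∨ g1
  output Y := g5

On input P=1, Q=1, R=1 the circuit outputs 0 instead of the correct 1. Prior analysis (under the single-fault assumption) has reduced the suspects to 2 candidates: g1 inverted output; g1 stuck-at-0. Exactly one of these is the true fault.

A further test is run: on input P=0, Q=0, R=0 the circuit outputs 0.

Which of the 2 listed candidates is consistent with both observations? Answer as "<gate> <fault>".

Evaluate each candidate on input P=0, Q=0, R=0:
  g1 inverted output: g1=1 [inverted output], g2=0, g3=0, g4=0, g5=1 → 1 — eliminated
  g1 stuck-at-0: g1=0 [stuck-at-0], g2=0, g3=0, g4=0, g5=0 → 0 — matches
Only g1 stuck-at-0 reproduces the observed 0.

g1 stuck-at-0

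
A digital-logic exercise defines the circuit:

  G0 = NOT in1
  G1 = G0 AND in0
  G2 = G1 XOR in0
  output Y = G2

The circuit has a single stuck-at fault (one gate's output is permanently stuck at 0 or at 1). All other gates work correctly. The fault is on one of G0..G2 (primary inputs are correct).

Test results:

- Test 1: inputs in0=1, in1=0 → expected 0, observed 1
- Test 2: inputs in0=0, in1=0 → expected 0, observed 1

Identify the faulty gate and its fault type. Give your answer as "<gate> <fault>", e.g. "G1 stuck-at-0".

Fault-free values for test 1 (in0=1, in1=0): G0=1, G1=1, G2=0, giving Y=0. Observed 1.
Test 1: faults giving observed 1 are {G0 stuck-at-0, G1 stuck-at-0, G2 stuck-at-1}.
Test 2 (in0=0, in1=0): fault-free G0=1, G1=0, G2=0 → 0; observed 1. Eliminates G0 stuck-at-0, G1 stuck-at-0.
Only G2 stuck-at-1 is consistent with every test.

G2 stuck-at-1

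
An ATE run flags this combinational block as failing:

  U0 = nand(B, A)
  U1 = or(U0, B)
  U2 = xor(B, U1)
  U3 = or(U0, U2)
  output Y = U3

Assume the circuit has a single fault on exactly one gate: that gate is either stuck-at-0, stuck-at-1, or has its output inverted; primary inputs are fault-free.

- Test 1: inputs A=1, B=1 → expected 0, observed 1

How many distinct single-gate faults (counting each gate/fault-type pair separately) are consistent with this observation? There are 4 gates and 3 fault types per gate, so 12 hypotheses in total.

Fault-free: U0=0, U1=1, U2=0, U3=0 → 0. Observed 1.
  U0 stuck-at-0: output 0 ✗
  U0 stuck-at-1: output 1 ✓
  U0 inverted output: output 1 ✓
  U1 stuck-at-0: output 1 ✓
  U1 stuck-at-1: output 0 ✗
  U1 inverted output: output 1 ✓
  U2 stuck-at-0: output 0 ✗
  U2 stuck-at-1: output 1 ✓
  U2 inverted output: output 1 ✓
  U3 stuck-at-0: output 0 ✗
  U3 stuck-at-1: output 1 ✓
  U3 inverted output: output 1 ✓
Consistent faults: {U0 stuck-at-1, U0 inverted output, U1 stuck-at-0, U1 inverted output, U2 stuck-at-1, U2 inverted output, U3 stuck-at-1, U3 inverted output} — 8 in all.

8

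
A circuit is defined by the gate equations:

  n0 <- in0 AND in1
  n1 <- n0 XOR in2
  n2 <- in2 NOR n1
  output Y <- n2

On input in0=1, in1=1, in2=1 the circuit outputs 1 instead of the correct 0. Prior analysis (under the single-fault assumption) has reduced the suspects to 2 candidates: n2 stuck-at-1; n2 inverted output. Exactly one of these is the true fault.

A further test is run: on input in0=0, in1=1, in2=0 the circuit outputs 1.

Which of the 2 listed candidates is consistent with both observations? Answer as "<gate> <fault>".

Evaluate each candidate on input in0=0, in1=1, in2=0:
  n2 stuck-at-1: n0=0, n1=0, n2=1 [stuck-at-1] → 1 — matches
  n2 inverted output: n0=0, n1=0, n2=0 [inverted output] → 0 — eliminated
Only n2 stuck-at-1 reproduces the observed 1.

n2 stuck-at-1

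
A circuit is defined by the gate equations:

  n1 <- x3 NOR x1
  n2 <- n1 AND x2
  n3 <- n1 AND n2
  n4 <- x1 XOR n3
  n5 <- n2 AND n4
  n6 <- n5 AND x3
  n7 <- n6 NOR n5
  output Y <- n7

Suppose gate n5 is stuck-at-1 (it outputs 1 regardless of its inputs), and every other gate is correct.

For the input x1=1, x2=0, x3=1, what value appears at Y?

0

Propagate with n5 forced: n1=0, n2=0, n3=0, n4=1, n5=1 [stuck-at-1], n6=1, n7=0.
So Y = 0. (Without the fault it would be 1.)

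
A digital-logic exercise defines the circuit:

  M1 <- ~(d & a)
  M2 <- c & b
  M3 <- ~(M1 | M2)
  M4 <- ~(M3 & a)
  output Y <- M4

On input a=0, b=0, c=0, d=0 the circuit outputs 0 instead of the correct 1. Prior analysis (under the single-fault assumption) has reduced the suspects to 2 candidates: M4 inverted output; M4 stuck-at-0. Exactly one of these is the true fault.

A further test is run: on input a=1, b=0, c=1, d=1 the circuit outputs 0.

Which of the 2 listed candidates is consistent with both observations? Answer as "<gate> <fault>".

M4 stuck-at-0

Evaluate each candidate on input a=1, b=0, c=1, d=1:
  M4 inverted output: M1=0, M2=0, M3=1, M4=1 [inverted output] → 1 — eliminated
  M4 stuck-at-0: M1=0, M2=0, M3=1, M4=0 [stuck-at-0] → 0 — matches
Only M4 stuck-at-0 reproduces the observed 0.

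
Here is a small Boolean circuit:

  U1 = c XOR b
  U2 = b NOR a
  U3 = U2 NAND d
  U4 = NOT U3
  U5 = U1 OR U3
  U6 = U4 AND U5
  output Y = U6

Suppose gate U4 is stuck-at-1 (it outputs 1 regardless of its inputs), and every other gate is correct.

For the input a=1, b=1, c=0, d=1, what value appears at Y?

1

Propagate with U4 forced: U1=1, U2=0, U3=1, U4=1 [stuck-at-1], U5=1, U6=1.
So Y = 1. (Without the fault it would be 0.)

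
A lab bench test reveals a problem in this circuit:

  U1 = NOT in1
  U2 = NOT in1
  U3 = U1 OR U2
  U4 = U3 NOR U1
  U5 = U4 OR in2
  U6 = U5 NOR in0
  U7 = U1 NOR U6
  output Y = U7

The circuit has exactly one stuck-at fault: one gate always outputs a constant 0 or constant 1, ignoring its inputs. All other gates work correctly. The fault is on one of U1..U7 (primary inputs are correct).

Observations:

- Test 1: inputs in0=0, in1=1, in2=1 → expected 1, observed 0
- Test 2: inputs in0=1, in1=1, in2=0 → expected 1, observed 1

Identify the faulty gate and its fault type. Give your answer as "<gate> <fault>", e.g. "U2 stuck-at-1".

U5 stuck-at-0

Fault-free values for test 1 (in0=0, in1=1, in2=1): U1=0, U2=0, U3=0, U4=1, U5=1, U6=0, U7=1, giving Y=1. Observed 0.
Test 1: faults giving observed 0 are {U1 stuck-at-1, U5 stuck-at-0, U6 stuck-at-1, U7 stuck-at-0}.
Test 2 (in0=1, in1=1, in2=0): fault-free U1=0, U2=0, U3=0, U4=1, U5=1, U6=0, U7=1 → 1; observed 1. Eliminates U1 stuck-at-1, U6 stuck-at-1, U7 stuck-at-0.
Only U5 stuck-at-0 is consistent with every test.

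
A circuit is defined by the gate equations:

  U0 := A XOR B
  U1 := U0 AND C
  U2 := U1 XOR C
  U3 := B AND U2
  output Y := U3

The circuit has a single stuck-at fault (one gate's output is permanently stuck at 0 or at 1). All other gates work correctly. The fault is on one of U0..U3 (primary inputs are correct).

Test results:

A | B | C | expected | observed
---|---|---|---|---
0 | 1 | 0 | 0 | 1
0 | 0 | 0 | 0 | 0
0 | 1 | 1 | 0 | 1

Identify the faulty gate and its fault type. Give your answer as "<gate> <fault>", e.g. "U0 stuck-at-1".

U2 stuck-at-1

Fault-free values for test 1 (A=0, B=1, C=0): U0=1, U1=0, U2=0, U3=0, giving Y=0. Observed 1.
Test 1: faults giving observed 1 are {U1 stuck-at-1, U2 stuck-at-1, U3 stuck-at-1}.
Test 2 (A=0, B=0, C=0): fault-free U0=0, U1=0, U2=0, U3=0 → 0; observed 0. Eliminates U3 stuck-at-1.
Test 3 (A=0, B=1, C=1): fault-free U0=1, U1=1, U2=0, U3=0 → 0; observed 1. Eliminates U1 stuck-at-1.
Only U2 stuck-at-1 is consistent with every test.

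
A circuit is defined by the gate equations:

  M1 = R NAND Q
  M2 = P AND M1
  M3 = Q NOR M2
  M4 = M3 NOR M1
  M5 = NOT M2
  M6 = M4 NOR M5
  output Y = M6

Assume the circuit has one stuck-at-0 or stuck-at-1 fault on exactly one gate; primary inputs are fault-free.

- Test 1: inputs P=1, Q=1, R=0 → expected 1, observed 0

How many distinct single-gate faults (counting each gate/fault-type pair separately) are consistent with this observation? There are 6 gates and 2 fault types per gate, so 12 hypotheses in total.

Fault-free: M1=1, M2=1, M3=0, M4=0, M5=0, M6=1 → 1. Observed 0.
  M1 stuck-at-0: output 0 ✓
  M1 stuck-at-1: output 1 ✗
  M2 stuck-at-0: output 0 ✓
  M2 stuck-at-1: output 1 ✗
  M3 stuck-at-0: output 1 ✗
  M3 stuck-at-1: output 1 ✗
  M4 stuck-at-0: output 1 ✗
  M4 stuck-at-1: output 0 ✓
  M5 stuck-at-0: output 1 ✗
  M5 stuck-at-1: output 0 ✓
  M6 stuck-at-0: output 0 ✓
  M6 stuck-at-1: output 1 ✗
Consistent faults: {M1 stuck-at-0, M2 stuck-at-0, M4 stuck-at-1, M5 stuck-at-1, M6 stuck-at-0} — 5 in all.

5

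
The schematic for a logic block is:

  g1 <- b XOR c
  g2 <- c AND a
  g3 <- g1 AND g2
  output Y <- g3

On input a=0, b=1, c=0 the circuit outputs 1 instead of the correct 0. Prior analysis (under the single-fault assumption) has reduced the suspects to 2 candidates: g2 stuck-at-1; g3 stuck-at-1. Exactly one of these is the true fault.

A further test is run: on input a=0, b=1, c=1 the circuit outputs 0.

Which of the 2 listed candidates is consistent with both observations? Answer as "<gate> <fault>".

Evaluate each candidate on input a=0, b=1, c=1:
  g2 stuck-at-1: g1=0, g2=1 [stuck-at-1], g3=0 → 0 — matches
  g3 stuck-at-1: g1=0, g2=0, g3=1 [stuck-at-1] → 1 — eliminated
Only g2 stuck-at-1 reproduces the observed 0.

g2 stuck-at-1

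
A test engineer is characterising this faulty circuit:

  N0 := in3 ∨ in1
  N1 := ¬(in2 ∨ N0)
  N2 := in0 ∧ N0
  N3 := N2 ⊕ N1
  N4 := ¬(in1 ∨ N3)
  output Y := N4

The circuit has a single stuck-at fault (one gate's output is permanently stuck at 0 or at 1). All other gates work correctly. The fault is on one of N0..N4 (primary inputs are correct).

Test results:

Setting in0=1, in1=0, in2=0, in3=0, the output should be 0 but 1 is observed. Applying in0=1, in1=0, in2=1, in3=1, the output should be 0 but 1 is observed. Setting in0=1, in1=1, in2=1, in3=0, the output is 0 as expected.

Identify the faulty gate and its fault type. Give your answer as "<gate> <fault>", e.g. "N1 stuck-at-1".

Fault-free values for test 1 (in0=1, in1=0, in2=0, in3=0): N0=0, N1=1, N2=0, N3=1, N4=0, giving Y=0. Observed 1.
Test 1: faults giving observed 1 are {N1 stuck-at-0, N2 stuck-at-1, N3 stuck-at-0, N4 stuck-at-1}.
Test 2 (in0=1, in1=0, in2=1, in3=1): fault-free N0=1, N1=0, N2=1, N3=1, N4=0 → 0; observed 1. Eliminates N1 stuck-at-0, N2 stuck-at-1.
Test 3 (in0=1, in1=1, in2=1, in3=0): fault-free N0=1, N1=0, N2=1, N3=1, N4=0 → 0; observed 0. Eliminates N4 stuck-at-1.
Only N3 stuck-at-0 is consistent with every test.

N3 stuck-at-0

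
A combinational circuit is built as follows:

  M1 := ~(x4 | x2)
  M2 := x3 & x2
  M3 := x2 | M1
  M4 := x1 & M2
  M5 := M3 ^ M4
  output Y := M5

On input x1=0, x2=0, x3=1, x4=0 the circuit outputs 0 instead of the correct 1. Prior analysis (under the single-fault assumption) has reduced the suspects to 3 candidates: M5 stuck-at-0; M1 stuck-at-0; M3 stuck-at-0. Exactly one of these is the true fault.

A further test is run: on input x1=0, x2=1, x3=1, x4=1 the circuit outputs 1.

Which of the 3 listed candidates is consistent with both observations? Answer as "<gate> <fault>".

Evaluate each candidate on input x1=0, x2=1, x3=1, x4=1:
  M5 stuck-at-0: M1=0, M2=1, M3=1, M4=0, M5=0 [stuck-at-0] → 0 — eliminated
  M1 stuck-at-0: M1=0 [stuck-at-0], M2=1, M3=1, M4=0, M5=1 → 1 — matches
  M3 stuck-at-0: M1=0, M2=1, M3=0 [stuck-at-0], M4=0, M5=0 → 0 — eliminated
Only M1 stuck-at-0 reproduces the observed 1.

M1 stuck-at-0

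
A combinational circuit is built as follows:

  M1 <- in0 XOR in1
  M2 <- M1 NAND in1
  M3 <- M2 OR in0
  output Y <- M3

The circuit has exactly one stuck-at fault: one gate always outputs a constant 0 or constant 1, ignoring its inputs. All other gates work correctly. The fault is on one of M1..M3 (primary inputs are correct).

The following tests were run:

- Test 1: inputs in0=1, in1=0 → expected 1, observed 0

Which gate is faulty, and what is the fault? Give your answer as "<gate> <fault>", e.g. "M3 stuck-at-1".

Fault-free values for test 1 (in0=1, in1=0): M1=1, M2=1, M3=1, giving Y=1. Observed 0.
Test 1: faults giving observed 0 are {M3 stuck-at-0}.
Only M3 stuck-at-0 is consistent with every test.

M3 stuck-at-0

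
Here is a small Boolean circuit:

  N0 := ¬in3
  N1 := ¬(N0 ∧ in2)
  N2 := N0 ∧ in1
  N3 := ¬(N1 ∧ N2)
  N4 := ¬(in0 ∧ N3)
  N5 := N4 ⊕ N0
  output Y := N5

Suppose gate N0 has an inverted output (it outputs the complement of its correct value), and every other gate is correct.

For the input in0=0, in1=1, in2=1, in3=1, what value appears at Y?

0

Propagate with N0 forced: N0=1 [inverted output], N1=0, N2=1, N3=1, N4=1, N5=0.
So Y = 0. (Without the fault it would be 1.)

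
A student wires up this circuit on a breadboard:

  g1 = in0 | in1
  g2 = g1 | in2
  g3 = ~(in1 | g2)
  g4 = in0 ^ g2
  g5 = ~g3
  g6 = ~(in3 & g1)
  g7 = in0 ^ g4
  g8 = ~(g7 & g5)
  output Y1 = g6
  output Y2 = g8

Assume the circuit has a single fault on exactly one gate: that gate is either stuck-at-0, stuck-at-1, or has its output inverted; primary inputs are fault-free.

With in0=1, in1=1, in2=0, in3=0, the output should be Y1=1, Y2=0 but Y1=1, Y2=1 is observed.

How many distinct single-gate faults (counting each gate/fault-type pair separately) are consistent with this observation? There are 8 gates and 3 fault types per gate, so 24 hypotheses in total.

Fault-free: g1=1, g2=1, g3=0, g4=0, g5=1, g6=1, g7=1, g8=0 → Y1=1, Y2=0. Observed Y1=1, Y2=1.
  g1: stuck-at-0, inverted output ✓; others ✗
  g2: stuck-at-0, inverted output ✓; others ✗
  g3: stuck-at-1, inverted output ✓; others ✗
  g4: stuck-at-1, inverted output ✓; others ✗
  g5: stuck-at-0, inverted output ✓; others ✗
  g6: none of the 3 fault types match ✗
  g7: stuck-at-0, inverted output ✓; others ✗
  g8: stuck-at-1, inverted output ✓; others ✗
Consistent faults: {g1 stuck-at-0, g1 inverted output, g2 stuck-at-0, g2 inverted output, g3 stuck-at-1, g3 inverted output, g4 stuck-at-1, g4 inverted output, g5 stuck-at-0, g5 inverted output, g7 stuck-at-0, g7 inverted output, g8 stuck-at-1, g8 inverted output} — 14 in all.

14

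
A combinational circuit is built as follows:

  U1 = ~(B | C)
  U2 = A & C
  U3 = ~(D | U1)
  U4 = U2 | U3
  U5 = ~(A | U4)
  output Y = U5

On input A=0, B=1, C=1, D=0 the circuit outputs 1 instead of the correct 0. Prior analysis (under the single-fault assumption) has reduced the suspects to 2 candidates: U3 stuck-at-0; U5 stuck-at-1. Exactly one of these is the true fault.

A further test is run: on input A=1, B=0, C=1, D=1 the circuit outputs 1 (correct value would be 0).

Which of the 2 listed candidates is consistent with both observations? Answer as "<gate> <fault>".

Evaluate each candidate on input A=1, B=0, C=1, D=1:
  U3 stuck-at-0: U1=0, U2=1, U3=0 [stuck-at-0], U4=1, U5=0 → 0 — eliminated
  U5 stuck-at-1: U1=0, U2=1, U3=0, U4=1, U5=1 [stuck-at-1] → 1 — matches
Only U5 stuck-at-1 reproduces the observed 1.

U5 stuck-at-1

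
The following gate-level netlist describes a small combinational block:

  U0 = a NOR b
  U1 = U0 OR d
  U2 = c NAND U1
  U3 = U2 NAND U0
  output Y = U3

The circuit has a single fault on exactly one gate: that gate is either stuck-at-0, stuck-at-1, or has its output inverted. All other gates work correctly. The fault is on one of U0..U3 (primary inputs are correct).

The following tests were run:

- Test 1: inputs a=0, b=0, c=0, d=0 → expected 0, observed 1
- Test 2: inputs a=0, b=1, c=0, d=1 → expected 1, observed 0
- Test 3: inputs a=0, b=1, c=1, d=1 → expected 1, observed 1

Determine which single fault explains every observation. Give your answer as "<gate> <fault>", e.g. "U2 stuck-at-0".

U0 inverted output

Fault-free values for test 1 (a=0, b=0, c=0, d=0): U0=1, U1=1, U2=1, U3=0, giving Y=0. Observed 1.
Test 1: faults giving observed 1 are {U0 stuck-at-0, U0 inverted output, U2 stuck-at-0, U2 inverted output, U3 stuck-at-1, U3 inverted output}.
Test 2 (a=0, b=1, c=0, d=1): fault-free U0=0, U1=1, U2=1, U3=1 → 1; observed 0. Eliminates U0 stuck-at-0, U2 stuck-at-0, U2 inverted output, U3 stuck-at-1.
Test 3 (a=0, b=1, c=1, d=1): fault-free U0=0, U1=1, U2=0, U3=1 → 1; observed 1. Eliminates U3 inverted output.
Only U0 inverted output is consistent with every test.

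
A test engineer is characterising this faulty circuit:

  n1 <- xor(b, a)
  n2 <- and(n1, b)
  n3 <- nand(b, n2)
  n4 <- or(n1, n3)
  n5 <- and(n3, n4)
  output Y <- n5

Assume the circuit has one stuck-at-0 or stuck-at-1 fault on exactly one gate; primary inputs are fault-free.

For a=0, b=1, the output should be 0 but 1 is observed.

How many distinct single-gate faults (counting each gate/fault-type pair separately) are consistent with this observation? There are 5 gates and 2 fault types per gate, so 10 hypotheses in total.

4

Fault-free: n1=1, n2=1, n3=0, n4=1, n5=0 → 0. Observed 1.
  n1 stuck-at-0: output 1 ✓
  n1 stuck-at-1: output 0 ✗
  n2 stuck-at-0: output 1 ✓
  n2 stuck-at-1: output 0 ✗
  n3 stuck-at-0: output 0 ✗
  n3 stuck-at-1: output 1 ✓
  n4 stuck-at-0: output 0 ✗
  n4 stuck-at-1: output 0 ✗
  n5 stuck-at-0: output 0 ✗
  n5 stuck-at-1: output 1 ✓
Consistent faults: {n1 stuck-at-0, n2 stuck-at-0, n3 stuck-at-1, n5 stuck-at-1} — 4 in all.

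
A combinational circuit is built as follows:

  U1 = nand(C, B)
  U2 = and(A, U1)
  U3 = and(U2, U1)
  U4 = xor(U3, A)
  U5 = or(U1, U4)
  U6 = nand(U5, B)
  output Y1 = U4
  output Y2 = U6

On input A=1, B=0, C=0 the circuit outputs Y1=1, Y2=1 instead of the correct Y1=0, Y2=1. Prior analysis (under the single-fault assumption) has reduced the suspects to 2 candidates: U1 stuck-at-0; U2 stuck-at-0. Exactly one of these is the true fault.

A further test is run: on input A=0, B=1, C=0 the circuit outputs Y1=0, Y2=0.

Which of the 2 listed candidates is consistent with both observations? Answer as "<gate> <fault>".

U2 stuck-at-0

Evaluate each candidate on input A=0, B=1, C=0:
  U1 stuck-at-0: U1=0 [stuck-at-0], U2=0, U3=0, U4=0, U5=0, U6=1 → Y1=0, Y2=1 — eliminated
  U2 stuck-at-0: U1=1, U2=0 [stuck-at-0], U3=0, U4=0, U5=1, U6=0 → Y1=0, Y2=0 — matches
Only U2 stuck-at-0 reproduces the observed Y1=0, Y2=0.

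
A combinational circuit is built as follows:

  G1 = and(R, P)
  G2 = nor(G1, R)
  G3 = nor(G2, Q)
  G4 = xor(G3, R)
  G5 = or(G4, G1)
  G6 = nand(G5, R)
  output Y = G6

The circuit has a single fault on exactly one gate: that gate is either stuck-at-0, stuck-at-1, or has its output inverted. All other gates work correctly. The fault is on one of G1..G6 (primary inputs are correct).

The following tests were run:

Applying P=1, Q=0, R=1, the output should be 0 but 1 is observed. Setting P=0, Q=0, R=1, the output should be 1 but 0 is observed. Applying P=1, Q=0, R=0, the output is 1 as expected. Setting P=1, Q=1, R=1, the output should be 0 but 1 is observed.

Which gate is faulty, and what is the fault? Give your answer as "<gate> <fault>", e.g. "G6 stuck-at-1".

G5 inverted output

Fault-free values for test 1 (P=1, Q=0, R=1): G1=1, G2=0, G3=1, G4=0, G5=1, G6=0, giving Y=0. Observed 1.
Test 1: faults giving observed 1 are {G1 stuck-at-0, G1 inverted output, G5 stuck-at-0, G5 inverted output, G6 stuck-at-1, G6 inverted output}.
Test 2 (P=0, Q=0, R=1): fault-free G1=0, G2=0, G3=1, G4=0, G5=0, G6=1 → 1; observed 0. Eliminates G1 stuck-at-0, G5 stuck-at-0, G6 stuck-at-1.
Test 3 (P=1, Q=0, R=0): fault-free G1=0, G2=1, G3=0, G4=0, G5=0, G6=1 → 1; observed 1. Eliminates G6 inverted output.
Test 4 (P=1, Q=1, R=1): fault-free G1=1, G2=0, G3=0, G4=1, G5=1, G6=0 → 0; observed 1. Eliminates G1 inverted output.
Only G5 inverted output is consistent with every test.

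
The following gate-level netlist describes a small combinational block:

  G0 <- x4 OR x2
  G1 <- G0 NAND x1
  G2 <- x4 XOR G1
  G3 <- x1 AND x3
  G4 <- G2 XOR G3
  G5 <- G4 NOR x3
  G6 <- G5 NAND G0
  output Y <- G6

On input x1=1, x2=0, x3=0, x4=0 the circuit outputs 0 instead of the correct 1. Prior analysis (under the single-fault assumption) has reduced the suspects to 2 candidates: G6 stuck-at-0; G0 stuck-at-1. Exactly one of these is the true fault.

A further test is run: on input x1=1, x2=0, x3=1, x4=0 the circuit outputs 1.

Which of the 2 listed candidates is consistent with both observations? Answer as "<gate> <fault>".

G0 stuck-at-1

Evaluate each candidate on input x1=1, x2=0, x3=1, x4=0:
  G6 stuck-at-0: G0=0, G1=1, G2=1, G3=1, G4=0, G5=0, G6=0 [stuck-at-0] → 0 — eliminated
  G0 stuck-at-1: G0=1 [stuck-at-1], G1=0, G2=0, G3=1, G4=1, G5=0, G6=1 → 1 — matches
Only G0 stuck-at-1 reproduces the observed 1.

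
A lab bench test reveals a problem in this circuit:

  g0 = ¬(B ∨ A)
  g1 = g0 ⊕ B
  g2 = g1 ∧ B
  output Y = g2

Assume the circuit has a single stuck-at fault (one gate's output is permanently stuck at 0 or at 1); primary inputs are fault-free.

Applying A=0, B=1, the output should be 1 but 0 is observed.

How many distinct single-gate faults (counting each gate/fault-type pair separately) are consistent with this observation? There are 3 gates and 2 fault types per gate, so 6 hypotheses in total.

Fault-free: g0=0, g1=1, g2=1 → 1. Observed 0.
  g0 stuck-at-0: output 1 ✗
  g0 stuck-at-1: output 0 ✓
  g1 stuck-at-0: output 0 ✓
  g1 stuck-at-1: output 1 ✗
  g2 stuck-at-0: output 0 ✓
  g2 stuck-at-1: output 1 ✗
Consistent faults: {g0 stuck-at-1, g1 stuck-at-0, g2 stuck-at-0} — 3 in all.

3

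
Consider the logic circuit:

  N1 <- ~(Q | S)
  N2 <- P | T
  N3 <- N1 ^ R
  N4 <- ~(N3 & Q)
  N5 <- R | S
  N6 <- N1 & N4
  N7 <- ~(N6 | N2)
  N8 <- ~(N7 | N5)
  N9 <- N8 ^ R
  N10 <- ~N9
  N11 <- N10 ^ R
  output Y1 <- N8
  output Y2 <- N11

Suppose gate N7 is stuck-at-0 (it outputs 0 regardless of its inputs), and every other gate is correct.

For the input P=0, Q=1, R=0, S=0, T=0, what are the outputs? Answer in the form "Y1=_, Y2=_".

Y1=1, Y2=0

Propagate with N7 forced: N1=0, N2=0, N3=0, N4=1, N5=0, N6=0, N7=0 [stuck-at-0], N8=1, N9=1, N10=0, N11=0.
So the outputs are Y1=1, Y2=0. (Without the fault they would be Y1=0, Y2=1.)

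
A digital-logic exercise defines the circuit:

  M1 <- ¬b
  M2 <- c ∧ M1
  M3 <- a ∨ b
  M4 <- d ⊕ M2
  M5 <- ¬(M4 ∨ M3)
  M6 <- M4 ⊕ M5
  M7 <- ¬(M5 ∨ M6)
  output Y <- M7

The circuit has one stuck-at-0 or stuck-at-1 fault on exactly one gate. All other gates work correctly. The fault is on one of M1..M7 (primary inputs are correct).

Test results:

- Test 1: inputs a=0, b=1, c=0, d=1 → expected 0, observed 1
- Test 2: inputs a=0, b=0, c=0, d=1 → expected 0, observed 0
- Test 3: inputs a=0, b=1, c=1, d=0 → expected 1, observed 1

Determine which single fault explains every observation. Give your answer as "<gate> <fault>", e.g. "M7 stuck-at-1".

Fault-free values for test 1 (a=0, b=1, c=0, d=1): M1=0, M2=0, M3=1, M4=1, M5=0, M6=1, M7=0, giving Y=0. Observed 1.
Test 1: faults giving observed 1 are {M2 stuck-at-1, M4 stuck-at-0, M6 stuck-at-0, M7 stuck-at-1}.
Test 2 (a=0, b=0, c=0, d=1): fault-free M1=1, M2=0, M3=0, M4=1, M5=0, M6=1, M7=0 → 0; observed 0. Eliminates M6 stuck-at-0, M7 stuck-at-1.
Test 3 (a=0, b=1, c=1, d=0): fault-free M1=0, M2=0, M3=1, M4=0, M5=0, M6=0, M7=1 → 1; observed 1. Eliminates M2 stuck-at-1.
Only M4 stuck-at-0 is consistent with every test.

M4 stuck-at-0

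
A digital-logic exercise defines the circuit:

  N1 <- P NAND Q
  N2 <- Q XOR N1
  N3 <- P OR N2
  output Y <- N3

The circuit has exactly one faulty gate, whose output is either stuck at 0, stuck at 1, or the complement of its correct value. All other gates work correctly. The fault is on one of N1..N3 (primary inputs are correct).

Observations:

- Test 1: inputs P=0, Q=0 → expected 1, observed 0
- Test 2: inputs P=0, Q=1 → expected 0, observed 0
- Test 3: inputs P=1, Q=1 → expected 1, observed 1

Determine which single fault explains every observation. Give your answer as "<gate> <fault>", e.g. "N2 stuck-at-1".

Fault-free values for test 1 (P=0, Q=0): N1=1, N2=1, N3=1, giving Y=1. Observed 0.
Test 1: faults giving observed 0 are {N1 stuck-at-0, N1 inverted output, N2 stuck-at-0, N2 inverted output, N3 stuck-at-0, N3 inverted output}.
Test 2 (P=0, Q=1): fault-free N1=1, N2=0, N3=0 → 0; observed 0. Eliminates N1 stuck-at-0, N1 inverted output, N2 inverted output, N3 inverted output.
Test 3 (P=1, Q=1): fault-free N1=0, N2=1, N3=1 → 1; observed 1. Eliminates N3 stuck-at-0.
Only N2 stuck-at-0 is consistent with every test.

N2 stuck-at-0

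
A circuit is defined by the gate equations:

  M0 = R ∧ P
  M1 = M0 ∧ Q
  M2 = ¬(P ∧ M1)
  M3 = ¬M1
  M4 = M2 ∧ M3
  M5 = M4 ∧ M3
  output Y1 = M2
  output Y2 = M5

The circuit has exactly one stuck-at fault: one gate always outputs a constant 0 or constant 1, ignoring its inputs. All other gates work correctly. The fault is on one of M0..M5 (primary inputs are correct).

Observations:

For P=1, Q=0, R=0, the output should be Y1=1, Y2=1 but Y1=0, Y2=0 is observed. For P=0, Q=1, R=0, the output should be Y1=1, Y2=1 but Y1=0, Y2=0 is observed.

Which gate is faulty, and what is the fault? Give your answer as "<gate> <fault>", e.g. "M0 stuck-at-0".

M2 stuck-at-0

Fault-free values for test 1 (P=1, Q=0, R=0): M0=0, M1=0, M2=1, M3=1, M4=1, M5=1, giving Y1=1, Y2=1. Observed Y1=0, Y2=0.
Test 1: faults giving observed Y1=0, Y2=0 are {M1 stuck-at-1, M2 stuck-at-0}.
Test 2 (P=0, Q=1, R=0): fault-free M0=0, M1=0, M2=1, M3=1, M4=1, M5=1 → Y1=1, Y2=1; observed Y1=0, Y2=0. Eliminates M1 stuck-at-1.
Only M2 stuck-at-0 is consistent with every test.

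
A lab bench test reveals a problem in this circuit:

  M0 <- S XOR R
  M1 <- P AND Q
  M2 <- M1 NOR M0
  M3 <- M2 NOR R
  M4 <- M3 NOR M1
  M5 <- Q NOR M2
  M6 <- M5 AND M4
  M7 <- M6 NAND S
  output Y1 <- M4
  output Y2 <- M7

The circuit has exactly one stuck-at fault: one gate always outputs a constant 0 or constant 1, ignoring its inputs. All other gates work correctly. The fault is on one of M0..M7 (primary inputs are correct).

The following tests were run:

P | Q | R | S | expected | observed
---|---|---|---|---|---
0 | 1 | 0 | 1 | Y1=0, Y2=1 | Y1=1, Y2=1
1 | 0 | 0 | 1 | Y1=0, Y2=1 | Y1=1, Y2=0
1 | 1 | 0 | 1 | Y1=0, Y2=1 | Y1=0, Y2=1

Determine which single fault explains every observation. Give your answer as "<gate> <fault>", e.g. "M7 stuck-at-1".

M3 stuck-at-0

Fault-free values for test 1 (P=0, Q=1, R=0, S=1): M0=1, M1=0, M2=0, M3=1, M4=0, M5=0, M6=0, M7=1, giving Y1=0, Y2=1. Observed Y1=1, Y2=1.
Test 1: faults giving observed Y1=1, Y2=1 are {M0 stuck-at-0, M2 stuck-at-1, M3 stuck-at-0, M4 stuck-at-1}.
Test 2 (P=1, Q=0, R=0, S=1): fault-free M0=1, M1=0, M2=0, M3=1, M4=0, M5=1, M6=0, M7=1 → Y1=0, Y2=1; observed Y1=1, Y2=0. Eliminates M0 stuck-at-0, M2 stuck-at-1.
Test 3 (P=1, Q=1, R=0, S=1): fault-free M0=1, M1=1, M2=0, M3=1, M4=0, M5=0, M6=0, M7=1 → Y1=0, Y2=1; observed Y1=0, Y2=1. Eliminates M4 stuck-at-1.
Only M3 stuck-at-0 is consistent with every test.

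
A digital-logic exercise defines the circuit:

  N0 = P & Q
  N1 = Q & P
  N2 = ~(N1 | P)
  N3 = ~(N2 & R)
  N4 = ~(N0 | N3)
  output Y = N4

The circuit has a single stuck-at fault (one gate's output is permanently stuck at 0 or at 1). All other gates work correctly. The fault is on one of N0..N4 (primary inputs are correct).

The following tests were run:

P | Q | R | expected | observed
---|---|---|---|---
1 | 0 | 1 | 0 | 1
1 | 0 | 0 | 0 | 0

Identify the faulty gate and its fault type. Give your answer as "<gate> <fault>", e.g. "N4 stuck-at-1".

Fault-free values for test 1 (P=1, Q=0, R=1): N0=0, N1=0, N2=0, N3=1, N4=0, giving Y=0. Observed 1.
Test 1: faults giving observed 1 are {N2 stuck-at-1, N3 stuck-at-0, N4 stuck-at-1}.
Test 2 (P=1, Q=0, R=0): fault-free N0=0, N1=0, N2=0, N3=1, N4=0 → 0; observed 0. Eliminates N3 stuck-at-0, N4 stuck-at-1.
Only N2 stuck-at-1 is consistent with every test.

N2 stuck-at-1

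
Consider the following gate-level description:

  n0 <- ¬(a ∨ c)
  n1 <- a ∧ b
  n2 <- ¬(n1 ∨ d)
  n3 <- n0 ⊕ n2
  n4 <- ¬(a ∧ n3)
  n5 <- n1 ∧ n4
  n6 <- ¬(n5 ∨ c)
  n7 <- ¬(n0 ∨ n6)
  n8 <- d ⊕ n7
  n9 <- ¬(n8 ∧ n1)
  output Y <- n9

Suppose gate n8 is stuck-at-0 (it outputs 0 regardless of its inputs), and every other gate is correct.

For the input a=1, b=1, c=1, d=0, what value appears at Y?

Propagate with n8 forced: n0=0, n1=1, n2=0, n3=0, n4=1, n5=1, n6=0, n7=1, n8=0 [stuck-at-0], n9=1.
So Y = 1. (Without the fault it would be 0.)

1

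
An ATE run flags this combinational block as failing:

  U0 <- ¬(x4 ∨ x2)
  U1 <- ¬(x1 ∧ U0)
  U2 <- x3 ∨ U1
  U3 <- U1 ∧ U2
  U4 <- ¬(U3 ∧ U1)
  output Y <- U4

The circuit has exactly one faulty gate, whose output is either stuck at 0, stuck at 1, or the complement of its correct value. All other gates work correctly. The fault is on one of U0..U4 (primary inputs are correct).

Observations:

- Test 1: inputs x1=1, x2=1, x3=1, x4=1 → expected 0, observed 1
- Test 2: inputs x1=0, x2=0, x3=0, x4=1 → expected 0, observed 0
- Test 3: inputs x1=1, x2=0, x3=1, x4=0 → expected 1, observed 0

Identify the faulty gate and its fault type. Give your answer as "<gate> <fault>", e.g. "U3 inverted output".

U0 inverted output

Fault-free values for test 1 (x1=1, x2=1, x3=1, x4=1): U0=0, U1=1, U2=1, U3=1, U4=0, giving Y=0. Observed 1.
Test 1: faults giving observed 1 are {U0 stuck-at-1, U0 inverted output, U1 stuck-at-0, U1 inverted output, U2 stuck-at-0, U2 inverted output, U3 stuck-at-0, U3 inverted output, U4 stuck-at-1, U4 inverted output}.
Test 2 (x1=0, x2=0, x3=0, x4=1): fault-free U0=0, U1=1, U2=1, U3=1, U4=0 → 0; observed 0. Eliminates U1 stuck-at-0, U1 inverted output, U2 stuck-at-0, U2 inverted output, U3 stuck-at-0, U3 inverted output, U4 stuck-at-1, U4 inverted output.
Test 3 (x1=1, x2=0, x3=1, x4=0): fault-free U0=1, U1=0, U2=1, U3=0, U4=1 → 1; observed 0. Eliminates U0 stuck-at-1.
Only U0 inverted output is consistent with every test.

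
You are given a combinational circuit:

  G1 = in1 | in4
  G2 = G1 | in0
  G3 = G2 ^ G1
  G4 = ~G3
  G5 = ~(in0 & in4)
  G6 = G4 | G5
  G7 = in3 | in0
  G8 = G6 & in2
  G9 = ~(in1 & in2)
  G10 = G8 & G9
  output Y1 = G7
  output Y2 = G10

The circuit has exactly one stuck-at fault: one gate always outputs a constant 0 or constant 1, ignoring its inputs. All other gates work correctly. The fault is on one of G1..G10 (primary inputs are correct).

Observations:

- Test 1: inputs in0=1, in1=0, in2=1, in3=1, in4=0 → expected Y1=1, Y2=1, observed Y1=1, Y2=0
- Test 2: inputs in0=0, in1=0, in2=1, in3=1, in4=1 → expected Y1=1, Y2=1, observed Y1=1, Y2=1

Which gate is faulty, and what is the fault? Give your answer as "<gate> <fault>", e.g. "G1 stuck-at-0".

Fault-free values for test 1 (in0=1, in1=0, in2=1, in3=1, in4=0): G1=0, G2=1, G3=1, G4=0, G5=1, G6=1, G7=1, G8=1, G9=1, G10=1, giving Y1=1, Y2=1. Observed Y1=1, Y2=0.
Test 1: faults giving observed Y1=1, Y2=0 are {G5 stuck-at-0, G6 stuck-at-0, G8 stuck-at-0, G9 stuck-at-0, G10 stuck-at-0}.
Test 2 (in0=0, in1=0, in2=1, in3=1, in4=1): fault-free G1=1, G2=1, G3=0, G4=1, G5=1, G6=1, G7=1, G8=1, G9=1, G10=1 → Y1=1, Y2=1; observed Y1=1, Y2=1. Eliminates G6 stuck-at-0, G8 stuck-at-0, G9 stuck-at-0, G10 stuck-at-0.
Only G5 stuck-at-0 is consistent with every test.

G5 stuck-at-0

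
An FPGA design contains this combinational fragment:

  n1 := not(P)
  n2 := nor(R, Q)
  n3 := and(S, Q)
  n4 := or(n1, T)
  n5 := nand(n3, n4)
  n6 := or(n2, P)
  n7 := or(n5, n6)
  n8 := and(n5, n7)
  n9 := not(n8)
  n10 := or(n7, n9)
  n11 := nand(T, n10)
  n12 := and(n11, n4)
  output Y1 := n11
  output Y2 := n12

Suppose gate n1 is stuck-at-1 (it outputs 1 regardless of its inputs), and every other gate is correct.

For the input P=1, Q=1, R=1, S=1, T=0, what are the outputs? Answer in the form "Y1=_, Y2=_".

Propagate with n1 forced: n1=1 [stuck-at-1], n2=0, n3=1, n4=1, n5=0, n6=1, n7=1, n8=0, n9=1, n10=1, n11=1, n12=1.
So the outputs are Y1=1, Y2=1. (Without the fault they would be Y1=1, Y2=0.)

Y1=1, Y2=1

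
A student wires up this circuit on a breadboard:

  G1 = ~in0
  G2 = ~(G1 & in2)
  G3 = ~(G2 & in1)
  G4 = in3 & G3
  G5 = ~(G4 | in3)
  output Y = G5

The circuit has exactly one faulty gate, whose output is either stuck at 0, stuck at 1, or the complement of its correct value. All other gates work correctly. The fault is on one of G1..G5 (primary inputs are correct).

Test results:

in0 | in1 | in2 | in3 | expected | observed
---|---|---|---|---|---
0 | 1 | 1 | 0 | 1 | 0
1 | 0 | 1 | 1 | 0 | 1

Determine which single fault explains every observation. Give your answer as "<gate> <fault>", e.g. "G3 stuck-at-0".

G5 inverted output

Fault-free values for test 1 (in0=0, in1=1, in2=1, in3=0): G1=1, G2=0, G3=1, G4=0, G5=1, giving Y=1. Observed 0.
Test 1: faults giving observed 0 are {G4 stuck-at-1, G4 inverted output, G5 stuck-at-0, G5 inverted output}.
Test 2 (in0=1, in1=0, in2=1, in3=1): fault-free G1=0, G2=1, G3=1, G4=1, G5=0 → 0; observed 1. Eliminates G4 stuck-at-1, G4 inverted output, G5 stuck-at-0.
Only G5 inverted output is consistent with every test.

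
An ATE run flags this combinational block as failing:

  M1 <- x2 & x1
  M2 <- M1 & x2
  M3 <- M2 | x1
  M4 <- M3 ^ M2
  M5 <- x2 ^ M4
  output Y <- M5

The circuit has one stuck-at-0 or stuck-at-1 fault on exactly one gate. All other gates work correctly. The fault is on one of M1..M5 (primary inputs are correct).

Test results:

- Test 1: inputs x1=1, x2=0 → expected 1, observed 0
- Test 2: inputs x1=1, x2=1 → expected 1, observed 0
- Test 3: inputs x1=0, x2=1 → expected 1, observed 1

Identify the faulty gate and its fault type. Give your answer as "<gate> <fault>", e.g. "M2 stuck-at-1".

M3 stuck-at-0

Fault-free values for test 1 (x1=1, x2=0): M1=0, M2=0, M3=1, M4=1, M5=1, giving Y=1. Observed 0.
Test 1: faults giving observed 0 are {M2 stuck-at-1, M3 stuck-at-0, M4 stuck-at-0, M5 stuck-at-0}.
Test 2 (x1=1, x2=1): fault-free M1=1, M2=1, M3=1, M4=0, M5=1 → 1; observed 0. Eliminates M2 stuck-at-1, M4 stuck-at-0.
Test 3 (x1=0, x2=1): fault-free M1=0, M2=0, M3=0, M4=0, M5=1 → 1; observed 1. Eliminates M5 stuck-at-0.
Only M3 stuck-at-0 is consistent with every test.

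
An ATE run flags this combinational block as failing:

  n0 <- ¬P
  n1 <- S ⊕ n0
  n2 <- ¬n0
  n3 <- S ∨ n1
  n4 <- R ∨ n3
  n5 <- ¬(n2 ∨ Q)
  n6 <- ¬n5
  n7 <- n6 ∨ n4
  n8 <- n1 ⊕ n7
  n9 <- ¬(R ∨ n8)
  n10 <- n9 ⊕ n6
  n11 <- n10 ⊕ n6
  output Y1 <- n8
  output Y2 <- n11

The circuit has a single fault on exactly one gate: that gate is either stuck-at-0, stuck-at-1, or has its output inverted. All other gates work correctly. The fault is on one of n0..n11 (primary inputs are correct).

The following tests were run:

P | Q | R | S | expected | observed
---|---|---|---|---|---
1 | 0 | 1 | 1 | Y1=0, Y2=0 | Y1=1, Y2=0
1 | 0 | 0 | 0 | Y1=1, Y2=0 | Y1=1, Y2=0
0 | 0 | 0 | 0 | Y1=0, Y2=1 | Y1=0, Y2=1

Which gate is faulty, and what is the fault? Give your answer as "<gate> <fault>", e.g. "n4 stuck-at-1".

n1 stuck-at-0

Fault-free values for test 1 (P=1, Q=0, R=1, S=1): n0=0, n1=1, n2=1, n3=1, n4=1, n5=0, n6=1, n7=1, n8=0, n9=0, n10=1, n11=0, giving Y1=0, Y2=0. Observed Y1=1, Y2=0.
Test 1: faults giving observed Y1=1, Y2=0 are {n0 stuck-at-1, n0 inverted output, n1 stuck-at-0, n1 inverted output, n7 stuck-at-0, n7 inverted output, n8 stuck-at-1, n8 inverted output}.
Test 2 (P=1, Q=0, R=0, S=0): fault-free n0=0, n1=0, n2=1, n3=0, n4=0, n5=0, n6=1, n7=1, n8=1, n9=0, n10=1, n11=0 → Y1=1, Y2=0; observed Y1=1, Y2=0. Eliminates n0 stuck-at-1, n0 inverted output, n1 inverted output, n7 stuck-at-0, n7 inverted output, n8 inverted output.
Test 3 (P=0, Q=0, R=0, S=0): fault-free n0=1, n1=1, n2=0, n3=1, n4=1, n5=1, n6=0, n7=1, n8=0, n9=1, n10=1, n11=1 → Y1=0, Y2=1; observed Y1=0, Y2=1. Eliminates n8 stuck-at-1.
Only n1 stuck-at-0 is consistent with every test.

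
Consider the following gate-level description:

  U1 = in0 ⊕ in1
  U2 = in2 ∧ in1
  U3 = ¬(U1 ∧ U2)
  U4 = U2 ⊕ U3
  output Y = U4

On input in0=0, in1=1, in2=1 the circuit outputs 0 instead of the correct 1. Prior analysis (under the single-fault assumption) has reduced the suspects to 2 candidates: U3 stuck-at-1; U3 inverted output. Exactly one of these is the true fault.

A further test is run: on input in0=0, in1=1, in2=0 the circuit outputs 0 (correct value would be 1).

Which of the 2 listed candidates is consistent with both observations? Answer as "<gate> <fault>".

Evaluate each candidate on input in0=0, in1=1, in2=0:
  U3 stuck-at-1: U1=1, U2=0, U3=1 [stuck-at-1], U4=1 → 1 — eliminated
  U3 inverted output: U1=1, U2=0, U3=0 [inverted output], U4=0 → 0 — matches
Only U3 inverted output reproduces the observed 0.

U3 inverted output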